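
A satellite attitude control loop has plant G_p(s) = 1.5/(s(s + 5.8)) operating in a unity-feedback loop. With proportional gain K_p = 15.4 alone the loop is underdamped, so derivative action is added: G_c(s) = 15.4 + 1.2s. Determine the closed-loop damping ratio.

ζ = 0.791

Forward path: (15.4 + 1.2s)·1.5/(s(s+5.8)). The closed-loop characteristic equation is s² + (5.8 + 1.5·1.2)s + 1.5·15.4 = 0.
That is s² + 7.6s + 23.1 = 0, so ω_n = 4.806 rad/s and ζ = 7.6/(2·4.806) = 0.7906.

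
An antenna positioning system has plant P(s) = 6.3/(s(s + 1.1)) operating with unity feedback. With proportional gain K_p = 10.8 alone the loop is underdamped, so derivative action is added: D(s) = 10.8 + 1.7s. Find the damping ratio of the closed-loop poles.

ζ = 0.716

Forward path: (10.8 + 1.7s)·6.3/(s(s+1.1)). The closed-loop characteristic equation is s² + (1.1 + 6.3·1.7)s + 6.3·10.8 = 0.
That is s² + 11.81s + 68.04 = 0, so ω_n = 8.249 rad/s and ζ = 11.81/(2·8.249) = 0.7159.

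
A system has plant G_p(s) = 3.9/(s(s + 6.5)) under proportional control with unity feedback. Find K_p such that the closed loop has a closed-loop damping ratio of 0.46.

K_p = 12.8

Closed-loop characteristic equation: s² + 6.5s + K_p·3.9 = 0.
So ω_n = √(3.9K_p) and 2ζω_n = 6.5, giving ζ = 6.5/(2√(3.9K_p)).
Setting ζ = 0.46: √(3.9K_p) = 6.5/(2·0.46) = 7.065, so K_p = 49.92/3.9 = 12.8.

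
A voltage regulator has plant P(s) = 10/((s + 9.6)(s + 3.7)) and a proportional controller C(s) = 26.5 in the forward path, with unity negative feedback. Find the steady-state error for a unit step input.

0.118

The loop is type 0. Static position error constant K_pos = C(0)·P(0) = 26.5·0.2815 = 7.461.
Steady-state error to a unit step: e_ss = 1/(1+K_pos) = 1/8.461 = 0.118.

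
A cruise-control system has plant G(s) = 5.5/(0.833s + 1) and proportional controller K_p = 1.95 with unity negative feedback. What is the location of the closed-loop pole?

s = -14.08

Closed loop: T(s) = K_p·G/(1+K_p·G) = 10.72/(0.833s + 1 + 10.72), with pole at s = −(1 + 10.72)/0.833 = −14.08.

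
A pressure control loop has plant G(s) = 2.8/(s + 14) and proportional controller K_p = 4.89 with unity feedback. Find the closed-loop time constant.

τ = 0.0361 s

Closed-loop transfer function: T(s) = K_p·G(s)/(1 + K_p·G(s)) = 13.69/(s + 14 + 13.69) = 13.69/(s + 27.69).
Time constant τ = 1/27.69 = 0.0361 s.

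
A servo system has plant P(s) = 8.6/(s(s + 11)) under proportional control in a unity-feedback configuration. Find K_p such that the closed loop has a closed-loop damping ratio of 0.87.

Closed-loop characteristic equation: s² + 11s + K_p·8.6 = 0.
So ω_n = √(8.6K_p) and 2ζω_n = 11, giving ζ = 11/(2√(8.6K_p)).
Setting ζ = 0.87: √(8.6K_p) = 11/(2·0.87) = 6.322, so K_p = 39.97/8.6 = 4.65.

K_p = 4.65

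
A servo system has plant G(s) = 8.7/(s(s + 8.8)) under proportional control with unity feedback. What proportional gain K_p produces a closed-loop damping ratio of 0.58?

Closed-loop characteristic equation: s² + 8.8s + K_p·8.7 = 0.
So ω_n = √(8.7K_p) and 2ζω_n = 8.8, giving ζ = 8.8/(2√(8.7K_p)).
Setting ζ = 0.58: √(8.7K_p) = 8.8/(2·0.58) = 7.586, so K_p = 57.55/8.7 = 6.62.

K_p = 6.62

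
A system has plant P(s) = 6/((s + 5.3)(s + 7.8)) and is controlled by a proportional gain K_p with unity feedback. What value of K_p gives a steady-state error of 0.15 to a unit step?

Steady-state error for a unit step on this type-0 loop is 1/(1 + K_p·P(0)).
P(0) = 0.1451. Require 1/(1 + K_p·0.1451) = 0.15, so 1 + 0.1451·K_p = 6.667.
K_p = (6.667 − 1)/0.1451 = 39.

K_p = 39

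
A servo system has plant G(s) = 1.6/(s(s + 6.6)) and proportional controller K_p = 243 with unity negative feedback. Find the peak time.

T_p = 0.162 s

From 1 + K_pG(s) = 0: s² + 6.6s + 388.8 = 0 ⇒ ω_n = 19.72, ζ = 0.1674.
Damped frequency ω_d = ω_n√(1−ζ²) = 19.44 rad/s, so peak time T_p = π/ω_d = 0.162 s.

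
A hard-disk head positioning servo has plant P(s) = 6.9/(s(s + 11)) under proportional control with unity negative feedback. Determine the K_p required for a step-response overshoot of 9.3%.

From %OS = 100·exp(−πζ/√(1−ζ²)) = 9.3%, ζ = −ln(0.093)/√(π²+ln²(0.093)) = 0.6031.
Characteristic equation s² + 11s + 6.9K_p = 0 gives ζ = 11/(2√(6.9K_p)).
Setting ζ = 0.6031: √(6.9K_p) = 11/(2·0.6031) = 9.12, so K_p = 83.17/6.9 = 12.1.

K_p = 12.1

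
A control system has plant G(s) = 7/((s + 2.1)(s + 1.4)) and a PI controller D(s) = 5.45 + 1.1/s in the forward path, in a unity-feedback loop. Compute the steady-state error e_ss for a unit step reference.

0

The open loop D(s)G(s) has a pole at the origin (type 1), so the static position error constant is infinite and e_ss = 1/(1+∞) = 0.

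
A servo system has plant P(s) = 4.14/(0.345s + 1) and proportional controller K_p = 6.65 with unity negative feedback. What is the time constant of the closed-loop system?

Closed loop: T(s) = K_p·P/(1+K_p·P) = 27.53/(0.345s + 1 + 27.53), with pole at s = −(1 + 27.53)/0.345 = −82.7.
Closed-loop time constant τ = 1/82.7 = 0.0121 s.

τ = 0.0121 s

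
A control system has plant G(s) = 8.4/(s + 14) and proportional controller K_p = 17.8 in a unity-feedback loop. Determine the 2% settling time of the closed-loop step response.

T_s ≈ 0.0245 s

Closed-loop transfer function: T(s) = K_p·G(s)/(1 + K_p·G(s)) = 149.5/(s + 14 + 149.5) = 149.5/(s + 163.5).
Time constant τ = 1/163.5 = 0.006115 s, so the 2% settling time is about 4τ = 0.0245 s.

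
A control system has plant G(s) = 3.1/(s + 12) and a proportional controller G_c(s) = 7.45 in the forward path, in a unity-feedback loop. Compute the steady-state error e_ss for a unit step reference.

The loop is type 0. Static position error constant K_pos = G_c(0)·G(0) = 7.45·0.2583 = 1.925.
Steady-state error to a unit step: e_ss = 1/(1+K_pos) = 1/2.925 = 0.342.

0.342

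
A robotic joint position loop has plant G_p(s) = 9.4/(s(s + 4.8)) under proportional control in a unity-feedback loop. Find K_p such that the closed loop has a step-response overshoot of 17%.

From %OS = 100·exp(−πζ/√(1−ζ²)) = 17%, ζ = −ln(0.17)/√(π²+ln²(0.17)) = 0.4913.
Characteristic equation s² + 4.8s + 9.4K_p = 0 gives ζ = 4.8/(2√(9.4K_p)).
Setting ζ = 0.4913: √(9.4K_p) = 4.8/(2·0.4913) = 4.885, so K_p = 23.87/9.4 = 2.54.

K_p = 2.54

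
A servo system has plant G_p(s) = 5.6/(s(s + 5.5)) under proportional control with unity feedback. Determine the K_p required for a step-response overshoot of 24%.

K_p = 7.89

From %OS = 100·exp(−πζ/√(1−ζ²)) = 24%, ζ = −ln(0.24)/√(π²+ln²(0.24)) = 0.4136.
Characteristic equation s² + 5.5s + 5.6K_p = 0 gives ζ = 5.5/(2√(5.6K_p)).
Setting ζ = 0.4136: √(5.6K_p) = 5.5/(2·0.4136) = 6.649, so K_p = 44.21/5.6 = 7.89.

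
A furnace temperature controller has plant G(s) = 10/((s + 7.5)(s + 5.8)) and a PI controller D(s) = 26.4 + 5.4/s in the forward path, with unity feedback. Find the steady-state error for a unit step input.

The open loop D(s)G(s) has a pole at the origin (type 1), so the static position error constant is infinite and e_ss = 1/(1+∞) = 0.

0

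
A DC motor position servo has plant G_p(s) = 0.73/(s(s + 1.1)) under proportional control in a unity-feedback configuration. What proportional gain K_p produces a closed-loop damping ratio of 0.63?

K_p = 1.04

Closed-loop characteristic equation: s² + 1.1s + K_p·0.73 = 0.
So ω_n = √(0.73K_p) and 2ζω_n = 1.1, giving ζ = 1.1/(2√(0.73K_p)).
Setting ζ = 0.63: √(0.73K_p) = 1.1/(2·0.63) = 0.873, so K_p = 0.7622/0.73 = 1.04.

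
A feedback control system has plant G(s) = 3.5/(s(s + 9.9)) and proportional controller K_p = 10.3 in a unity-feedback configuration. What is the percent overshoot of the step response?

1.03%

From 1 + K_pG(s) = 0: s² + 9.9s + 36.05 = 0 ⇒ ω_n = 6.004, ζ = 0.8244.
%OS = 100·exp(−πζ/√(1−ζ²)) = 100·exp(−π·0.8244/√0.3203) = 1.03%.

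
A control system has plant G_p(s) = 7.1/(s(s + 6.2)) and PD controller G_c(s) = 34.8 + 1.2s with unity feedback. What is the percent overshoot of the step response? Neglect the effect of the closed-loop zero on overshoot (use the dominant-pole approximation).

Forward path: (34.8 + 1.2s)·7.1/(s(s+6.2)). The closed-loop characteristic equation is s² + (6.2 + 7.1·1.2)s + 7.1·34.8 = 0.
That is s² + 14.72s + 247.1 = 0, so ω_n = 15.72 rad/s and ζ = 14.72/(2·15.72) = 0.4682.
%OS = 100·exp(−πζ/√(1−ζ²)) = 18.9%.

18.9%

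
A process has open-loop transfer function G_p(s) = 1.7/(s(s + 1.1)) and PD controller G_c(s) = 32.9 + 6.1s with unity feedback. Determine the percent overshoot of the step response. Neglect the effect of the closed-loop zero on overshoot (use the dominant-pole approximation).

2.34%

Forward path: (32.9 + 6.1s)·1.7/(s(s+1.1)). The closed-loop characteristic equation is s² + (1.1 + 1.7·6.1)s + 1.7·32.9 = 0.
That is s² + 11.47s + 55.93 = 0, so ω_n = 7.479 rad/s and ζ = 11.47/(2·7.479) = 0.7669.
%OS = 100·exp(−πζ/√(1−ζ²)) = 2.34%.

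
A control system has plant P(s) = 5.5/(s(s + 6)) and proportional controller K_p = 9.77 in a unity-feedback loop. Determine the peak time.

Closed-loop characteristic equation: s² + 6s + 53.73 = 0, so ω_n = 7.33 rad/s and ζ = 6/(2·7.33) = 0.4093.
Damped frequency ω_d = ω_n√(1−ζ²) = 6.688 rad/s, so peak time T_p = π/ω_d = 0.47 s.

T_p = 0.47 s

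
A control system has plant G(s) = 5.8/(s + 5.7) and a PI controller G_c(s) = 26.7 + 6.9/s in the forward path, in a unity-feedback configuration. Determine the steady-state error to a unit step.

The open loop G_c(s)G(s) has a pole at the origin (type 1), so the static position error constant is infinite and e_ss = 1/(1+∞) = 0.

0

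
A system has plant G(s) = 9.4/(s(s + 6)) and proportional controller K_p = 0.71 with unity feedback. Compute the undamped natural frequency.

ω_n = 2.58 rad/s

The closed-loop denominator is s(s+6) + 0.71·9.4 = s² + 6s + 6.674.
So ω_n² = 6.674 ⇒ ω_n = 2.583 rad/s, and ζ = 6/(2ω_n) = 1.16.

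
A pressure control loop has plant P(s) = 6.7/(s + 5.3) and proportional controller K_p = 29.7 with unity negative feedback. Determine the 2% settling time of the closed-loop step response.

T_s ≈ 0.0196 s

Closed-loop transfer function: T(s) = K_p·P(s)/(1 + K_p·P(s)) = 199/(s + 5.3 + 199) = 199/(s + 204.3).
Time constant τ = 1/204.3 = 0.004895 s, so the 2% settling time is about 4τ = 0.0196 s.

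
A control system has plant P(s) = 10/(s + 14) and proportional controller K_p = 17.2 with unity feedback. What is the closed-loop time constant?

τ = 0.00538 s

Closed-loop transfer function: T(s) = K_p·P(s)/(1 + K_p·P(s)) = 172/(s + 14 + 172) = 172/(s + 186).
Time constant τ = 1/186 = 0.00538 s.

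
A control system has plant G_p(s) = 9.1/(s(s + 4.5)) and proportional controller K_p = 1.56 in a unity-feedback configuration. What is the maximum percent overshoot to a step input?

Closed-loop characteristic equation: s² + 4.5s + 14.2 = 0, so ω_n = 3.768 rad/s and ζ = 4.5/(2·3.768) = 0.5972.
%OS = 100·exp(−πζ/√(1−ζ²)) = 100·exp(−π·0.5972/√0.6434) = 9.64%.

9.64%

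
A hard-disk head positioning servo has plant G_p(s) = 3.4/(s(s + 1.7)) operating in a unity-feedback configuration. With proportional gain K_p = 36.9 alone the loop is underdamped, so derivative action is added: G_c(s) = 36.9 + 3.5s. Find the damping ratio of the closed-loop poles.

ζ = 0.607

Forward path: (36.9 + 3.5s)·3.4/(s(s+1.7)). The closed-loop characteristic equation is s² + (1.7 + 3.4·3.5)s + 3.4·36.9 = 0.
That is s² + 13.6s + 125.5 = 0, so ω_n = 11.2 rad/s and ζ = 13.6/(2·11.2) = 0.6071.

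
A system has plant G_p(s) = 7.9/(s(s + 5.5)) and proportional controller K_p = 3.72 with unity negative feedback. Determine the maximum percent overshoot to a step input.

15.7%

The closed-loop denominator s² + 5.5s + 29.39 gives ω_n = √29.39 = 5.421 and ζ = 5.5/(2ω_n) = 0.5073.
%OS = 100·exp(−πζ/√(1−ζ²)) = 100·exp(−π·0.5073/√0.7427) = 15.7%.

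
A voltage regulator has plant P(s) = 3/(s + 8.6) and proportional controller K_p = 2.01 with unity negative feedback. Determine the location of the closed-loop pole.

Closed-loop transfer function: T(s) = K_p·P(s)/(1 + K_p·P(s)) = 6.03/(s + 8.6 + 6.03) = 6.03/(s + 14.63).
The closed-loop pole is at s = −14.63.

s = -14.63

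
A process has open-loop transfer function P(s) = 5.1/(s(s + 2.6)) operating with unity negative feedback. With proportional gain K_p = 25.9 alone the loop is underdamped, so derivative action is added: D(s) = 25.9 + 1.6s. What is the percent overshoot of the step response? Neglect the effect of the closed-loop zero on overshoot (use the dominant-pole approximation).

18.9%

Forward path: (25.9 + 1.6s)·5.1/(s(s+2.6)). The closed-loop characteristic equation is s² + (2.6 + 5.1·1.6)s + 5.1·25.9 = 0.
That is s² + 10.76s + 132.1 = 0, so ω_n = 11.49 rad/s and ζ = 10.76/(2·11.49) = 0.4681.
%OS = 100·exp(−πζ/√(1−ζ²)) = 18.9%.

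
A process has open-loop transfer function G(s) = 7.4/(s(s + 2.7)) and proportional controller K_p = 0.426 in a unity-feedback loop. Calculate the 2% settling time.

From 1 + K_pG(s) = 0: s² + 2.7s + 3.152 = 0 ⇒ ω_n = 1.775, ζ = 0.7603.
2% settling time T_s ≈ 4/(ζω_n) = 4/1.35 = 2.96 s.

T_s ≈ 2.96 s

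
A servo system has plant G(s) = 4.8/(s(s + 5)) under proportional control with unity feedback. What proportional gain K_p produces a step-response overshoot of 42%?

From %OS = 100·exp(−πζ/√(1−ζ²)) = 42%, ζ = −ln(0.42)/√(π²+ln²(0.42)) = 0.2662.
Characteristic equation s² + 5s + 4.8K_p = 0 gives ζ = 5/(2√(4.8K_p)).
Setting ζ = 0.2662: √(4.8K_p) = 5/(2·0.2662) = 9.392, so K_p = 88.22/4.8 = 18.4.

K_p = 18.4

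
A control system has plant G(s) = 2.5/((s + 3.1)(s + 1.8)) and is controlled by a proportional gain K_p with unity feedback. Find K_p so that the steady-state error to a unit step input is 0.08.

K_p = 25.7

Steady-state error for a unit step on this type-0 loop is 1/(1 + K_p·G(0)).
G(0) = 0.448. Require 1/(1 + K_p·0.448) = 0.08, so 1 + 0.448·K_p = 12.5.
K_p = (12.5 − 1)/0.448 = 25.7.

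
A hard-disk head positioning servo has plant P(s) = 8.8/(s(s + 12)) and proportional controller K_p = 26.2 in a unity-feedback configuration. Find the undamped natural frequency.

With unity feedback the closed-loop characteristic equation is s² + 12s + 26.2·8.8 = s² + 12s + 230.6 = 0.
So ω_n² = 230.6 ⇒ ω_n = 15.18 rad/s, and ζ = 12/(2ω_n) = 0.395.

ω_n = 15.2 rad/s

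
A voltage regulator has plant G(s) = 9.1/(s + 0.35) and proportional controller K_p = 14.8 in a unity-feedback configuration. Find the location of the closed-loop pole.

Closed-loop transfer function: T(s) = K_p·G(s)/(1 + K_p·G(s)) = 134.7/(s + 0.35 + 134.7) = 134.7/(s + 135).
The closed-loop pole is at s = −135.

s = -135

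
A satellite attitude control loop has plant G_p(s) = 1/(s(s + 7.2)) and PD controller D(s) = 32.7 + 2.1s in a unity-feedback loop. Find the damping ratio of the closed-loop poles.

ζ = 0.813

Forward path: (32.7 + 2.1s)·1/(s(s+7.2)). The closed-loop characteristic equation is s² + (7.2 + 1·2.1)s + 1·32.7 = 0.
That is s² + 9.3s + 32.7 = 0, so ω_n = 5.718 rad/s and ζ = 9.3/(2·5.718) = 0.8132.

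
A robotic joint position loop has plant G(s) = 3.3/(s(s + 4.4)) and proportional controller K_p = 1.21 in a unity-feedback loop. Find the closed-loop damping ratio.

ζ = 1.1

1 + K_p·G(s) = 0 gives s² + 4.4s + 3.993 = 0.
So ω_n² = 3.993 ⇒ ω_n = 1.998 rad/s, and ζ = 4.4/(2ω_n) = 1.1.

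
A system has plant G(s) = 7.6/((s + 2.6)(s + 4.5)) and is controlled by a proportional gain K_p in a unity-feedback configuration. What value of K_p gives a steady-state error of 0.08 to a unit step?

K_p = 17.7

The loop is type 0, so e_ss(step) = 1/(1 + K_pos) with K_pos = K_p·G(0).
G(0) = 0.6496. Require 1/(1 + K_p·0.6496) = 0.08, so 1 + 0.6496·K_p = 12.5.
K_p = (12.5 − 1)/0.6496 = 17.7.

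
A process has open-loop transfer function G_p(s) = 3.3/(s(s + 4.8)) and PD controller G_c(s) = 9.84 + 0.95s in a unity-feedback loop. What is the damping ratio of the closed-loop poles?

Forward path: (9.84 + 0.95s)·3.3/(s(s+4.8)). The closed-loop characteristic equation is s² + (4.8 + 3.3·0.95)s + 3.3·9.84 = 0.
That is s² + 7.935s + 32.47 = 0, so ω_n = 5.698 rad/s and ζ = 7.935/(2·5.698) = 0.6962.

ζ = 0.696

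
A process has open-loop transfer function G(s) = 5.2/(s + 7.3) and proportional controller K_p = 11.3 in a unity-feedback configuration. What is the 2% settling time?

Closed-loop transfer function: T(s) = K_p·G(s)/(1 + K_p·G(s)) = 58.76/(s + 7.3 + 58.76) = 58.76/(s + 66.06).
Time constant τ = 1/66.06 = 0.01514 s, so the 2% settling time is about 4τ = 0.0606 s.

T_s ≈ 0.0606 s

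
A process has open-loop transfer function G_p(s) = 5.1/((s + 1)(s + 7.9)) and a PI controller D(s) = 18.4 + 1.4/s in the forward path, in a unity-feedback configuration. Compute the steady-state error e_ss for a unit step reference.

0

The open loop D(s)G_p(s) has a pole at the origin (type 1), so the static position error constant is infinite and e_ss = 1/(1+∞) = 0.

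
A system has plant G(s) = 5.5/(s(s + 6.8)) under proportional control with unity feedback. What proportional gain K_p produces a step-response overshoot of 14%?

K_p = 7.47

From %OS = 100·exp(−πζ/√(1−ζ²)) = 14%, ζ = −ln(0.14)/√(π²+ln²(0.14)) = 0.5305.
Characteristic equation s² + 6.8s + 5.5K_p = 0 gives ζ = 6.8/(2√(5.5K_p)).
Setting ζ = 0.5305: √(5.5K_p) = 6.8/(2·0.5305) = 6.409, so K_p = 41.07/5.5 = 7.47.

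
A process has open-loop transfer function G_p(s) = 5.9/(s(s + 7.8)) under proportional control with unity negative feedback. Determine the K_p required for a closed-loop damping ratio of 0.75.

Closed-loop characteristic equation: s² + 7.8s + K_p·5.9 = 0.
So ω_n = √(5.9K_p) and 2ζω_n = 7.8, giving ζ = 7.8/(2√(5.9K_p)).
Setting ζ = 0.75: √(5.9K_p) = 7.8/(2·0.75) = 5.2, so K_p = 27.04/5.9 = 4.58.

K_p = 4.58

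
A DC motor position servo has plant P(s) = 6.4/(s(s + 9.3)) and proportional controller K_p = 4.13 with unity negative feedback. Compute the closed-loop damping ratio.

ζ = 0.904

The closed-loop denominator is s(s+9.3) + 4.13·6.4 = s² + 9.3s + 26.43.
Matching s² + 2ζω_n s + ω_n²: ω_n = √26.43 = 5.141 rad/s and 2ζω_n = 9.3, so ζ = 9.3/(2·5.141) = 0.904.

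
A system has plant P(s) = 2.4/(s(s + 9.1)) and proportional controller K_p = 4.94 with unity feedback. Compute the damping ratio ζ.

ζ = 1.32

The closed-loop denominator is s(s+9.1) + 4.94·2.4 = s² + 9.1s + 11.86.
Matching s² + 2ζω_n s + ω_n²: ω_n = √11.86 = 3.443 rad/s and 2ζω_n = 9.1, so ζ = 9.1/(2·3.443) = 1.32.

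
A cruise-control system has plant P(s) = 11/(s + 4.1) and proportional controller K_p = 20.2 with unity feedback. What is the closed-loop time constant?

Closed-loop transfer function: T(s) = K_p·P(s)/(1 + K_p·P(s)) = 222.2/(s + 4.1 + 222.2) = 222.2/(s + 226.3).
Time constant τ = 1/226.3 = 0.00442 s.

τ = 0.00442 s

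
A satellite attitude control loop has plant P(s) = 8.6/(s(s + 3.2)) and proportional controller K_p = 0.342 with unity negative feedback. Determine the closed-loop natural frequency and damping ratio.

1 + K_p·P(s) = 0 gives s² + 3.2s + 2.941 = 0.
Matching s² + 2ζω_n s + ω_n²: ω_n = √2.941 = 1.715 rad/s and 2ζω_n = 3.2, so ζ = 3.2/(2·1.715) = 0.933.

ω_n = 1.71 rad/s, ζ = 0.933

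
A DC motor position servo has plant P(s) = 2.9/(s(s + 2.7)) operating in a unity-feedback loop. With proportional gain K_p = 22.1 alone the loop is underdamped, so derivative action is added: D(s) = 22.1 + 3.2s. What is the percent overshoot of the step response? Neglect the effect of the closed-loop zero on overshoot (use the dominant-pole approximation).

2.89%

Forward path: (22.1 + 3.2s)·2.9/(s(s+2.7)). The closed-loop characteristic equation is s² + (2.7 + 2.9·3.2)s + 2.9·22.1 = 0.
That is s² + 11.98s + 64.09 = 0, so ω_n = 8.006 rad/s and ζ = 11.98/(2·8.006) = 0.7482.
%OS = 100·exp(−πζ/√(1−ζ²)) = 2.89%.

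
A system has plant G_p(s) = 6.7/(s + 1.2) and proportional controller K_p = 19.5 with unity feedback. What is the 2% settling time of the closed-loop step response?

T_s ≈ 0.0303 s

Closed-loop transfer function: T(s) = K_p·G_p(s)/(1 + K_p·G_p(s)) = 130.7/(s + 1.2 + 130.7) = 130.7/(s + 131.8).
Time constant τ = 1/131.8 = 0.007584 s, so the 2% settling time is about 4τ = 0.0303 s.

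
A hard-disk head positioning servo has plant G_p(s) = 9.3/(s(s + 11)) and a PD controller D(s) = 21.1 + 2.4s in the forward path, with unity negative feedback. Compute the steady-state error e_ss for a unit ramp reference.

0.0561

The loop has one pole at the origin (type 1). Velocity error constant K_v = lim_{s→0} s·D(s)G_p(s) = 21.1·9.3/11 = 17.84.
Steady-state error to a unit ramp: e_ss = 1/K_v = 0.0561.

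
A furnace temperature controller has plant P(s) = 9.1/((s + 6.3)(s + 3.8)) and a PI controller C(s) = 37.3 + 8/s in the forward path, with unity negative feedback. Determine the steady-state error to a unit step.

0

The open loop C(s)P(s) has a pole at the origin (type 1), so the static position error constant is infinite and e_ss = 1/(1+∞) = 0.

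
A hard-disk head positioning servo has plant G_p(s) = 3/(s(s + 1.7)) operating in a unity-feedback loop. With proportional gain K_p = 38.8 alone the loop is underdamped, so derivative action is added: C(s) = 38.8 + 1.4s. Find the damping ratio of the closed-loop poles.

ζ = 0.273

Forward path: (38.8 + 1.4s)·3/(s(s+1.7)). The closed-loop characteristic equation is s² + (1.7 + 3·1.4)s + 3·38.8 = 0.
That is s² + 5.9s + 116.4 = 0, so ω_n = 10.79 rad/s and ζ = 5.9/(2·10.79) = 0.2734.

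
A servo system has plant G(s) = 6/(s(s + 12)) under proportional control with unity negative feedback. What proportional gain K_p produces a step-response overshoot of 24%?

K_p = 35.1

From %OS = 100·exp(−πζ/√(1−ζ²)) = 24%, ζ = −ln(0.24)/√(π²+ln²(0.24)) = 0.4136.
Characteristic equation s² + 12s + 6K_p = 0 gives ζ = 12/(2√(6K_p)).
Setting ζ = 0.4136: √(6K_p) = 12/(2·0.4136) = 14.51, so K_p = 210.5/6 = 35.1.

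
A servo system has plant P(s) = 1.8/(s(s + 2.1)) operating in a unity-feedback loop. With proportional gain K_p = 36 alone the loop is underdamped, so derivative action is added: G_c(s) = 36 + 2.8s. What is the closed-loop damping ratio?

Forward path: (36 + 2.8s)·1.8/(s(s+2.1)). The closed-loop characteristic equation is s² + (2.1 + 1.8·2.8)s + 1.8·36 = 0.
That is s² + 7.14s + 64.8 = 0, so ω_n = 8.05 rad/s and ζ = 7.14/(2·8.05) = 0.4435.

ζ = 0.443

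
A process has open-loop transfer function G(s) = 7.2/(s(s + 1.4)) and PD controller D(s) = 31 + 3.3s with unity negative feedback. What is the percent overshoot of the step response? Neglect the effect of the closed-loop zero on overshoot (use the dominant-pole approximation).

Forward path: (31 + 3.3s)·7.2/(s(s+1.4)). The closed-loop characteristic equation is s² + (1.4 + 7.2·3.3)s + 7.2·31 = 0.
That is s² + 25.16s + 223.2 = 0, so ω_n = 14.94 rad/s and ζ = 25.16/(2·14.94) = 0.842.
%OS = 100·exp(−πζ/√(1−ζ²)) = 0.742%.

0.742%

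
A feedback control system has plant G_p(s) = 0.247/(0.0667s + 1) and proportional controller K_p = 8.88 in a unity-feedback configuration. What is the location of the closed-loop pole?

s = -47.88

Closed loop: T(s) = K_p·G_p/(1+K_p·G_p) = 2.193/(0.0667s + 1 + 2.193), with pole at s = −(1 + 2.193)/0.0667 = −47.88.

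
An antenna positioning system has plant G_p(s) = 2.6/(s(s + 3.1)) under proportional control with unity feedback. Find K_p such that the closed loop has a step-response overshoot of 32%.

From %OS = 100·exp(−πζ/√(1−ζ²)) = 32%, ζ = −ln(0.32)/√(π²+ln²(0.32)) = 0.341.
Characteristic equation s² + 3.1s + 2.6K_p = 0 gives ζ = 3.1/(2√(2.6K_p)).
Setting ζ = 0.341: √(2.6K_p) = 3.1/(2·0.341) = 4.546, so K_p = 20.67/2.6 = 7.95.

K_p = 7.95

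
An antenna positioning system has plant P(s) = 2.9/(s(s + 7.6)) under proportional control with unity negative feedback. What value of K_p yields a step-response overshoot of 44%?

K_p = 77.9

From %OS = 100·exp(−πζ/√(1−ζ²)) = 44%, ζ = −ln(0.44)/√(π²+ln²(0.44)) = 0.2528.
Characteristic equation s² + 7.6s + 2.9K_p = 0 gives ζ = 7.6/(2√(2.9K_p)).
Setting ζ = 0.2528: √(2.9K_p) = 7.6/(2·0.2528) = 15.03, so K_p = 225.9/2.9 = 77.9.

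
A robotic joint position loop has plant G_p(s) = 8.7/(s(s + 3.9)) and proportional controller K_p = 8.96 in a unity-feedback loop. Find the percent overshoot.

The closed-loop denominator s² + 3.9s + 77.95 gives ω_n = √77.95 = 8.829 and ζ = 3.9/(2ω_n) = 0.2209.
%OS = 100·exp(−πζ/√(1−ζ²)) = 100·exp(−π·0.2209/√0.9512) = 49.1%.

49.1%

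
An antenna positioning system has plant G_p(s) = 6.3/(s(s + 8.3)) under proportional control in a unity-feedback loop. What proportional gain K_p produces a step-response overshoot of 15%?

From %OS = 100·exp(−πζ/√(1−ζ²)) = 15%, ζ = −ln(0.15)/√(π²+ln²(0.15)) = 0.5169.
Characteristic equation s² + 8.3s + 6.3K_p = 0 gives ζ = 8.3/(2√(6.3K_p)).
Setting ζ = 0.5169: √(6.3K_p) = 8.3/(2·0.5169) = 8.028, so K_p = 64.45/6.3 = 10.2.

K_p = 10.2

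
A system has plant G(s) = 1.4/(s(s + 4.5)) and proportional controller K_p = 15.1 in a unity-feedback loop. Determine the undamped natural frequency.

The closed-loop denominator is s(s+4.5) + 15.1·1.4 = s² + 4.5s + 21.14.
So ω_n² = 21.14 ⇒ ω_n = 4.598 rad/s, and ζ = 4.5/(2ω_n) = 0.489.

ω_n = 4.6 rad/s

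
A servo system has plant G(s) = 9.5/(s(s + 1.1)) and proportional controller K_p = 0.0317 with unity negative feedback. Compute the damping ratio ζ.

1 + K_p·G(s) = 0 gives s² + 1.1s + 0.3011 = 0.
So ω_n² = 0.3011 ⇒ ω_n = 0.5488 rad/s, and ζ = 1.1/(2ω_n) = 1.

ζ = 1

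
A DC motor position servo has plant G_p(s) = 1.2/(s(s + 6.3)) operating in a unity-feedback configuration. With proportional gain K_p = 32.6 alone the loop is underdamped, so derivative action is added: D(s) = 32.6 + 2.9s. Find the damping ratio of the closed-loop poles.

ζ = 0.782

Forward path: (32.6 + 2.9s)·1.2/(s(s+6.3)). The closed-loop characteristic equation is s² + (6.3 + 1.2·2.9)s + 1.2·32.6 = 0.
That is s² + 9.78s + 39.12 = 0, so ω_n = 6.255 rad/s and ζ = 9.78/(2·6.255) = 0.7818.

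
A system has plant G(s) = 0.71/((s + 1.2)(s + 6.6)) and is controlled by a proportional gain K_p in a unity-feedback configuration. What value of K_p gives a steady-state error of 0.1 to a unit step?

K_p = 100

Steady-state error for a unit step on this type-0 loop is 1/(1 + K_p·G(0)).
G(0) = 0.08965. Require 1/(1 + K_p·0.08965) = 0.1, so 1 + 0.08965·K_p = 10.
K_p = (10 − 1)/0.08965 = 100.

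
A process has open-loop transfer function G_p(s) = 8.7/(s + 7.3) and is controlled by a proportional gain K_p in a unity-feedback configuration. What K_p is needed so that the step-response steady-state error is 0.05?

K_p = 15.9

For a type-0 loop with proportional control, e_ss = 1/(1 + K_p·G_p(0)).
G_p(0) = 1.192. Require 1/(1 + K_p·1.192) = 0.05, so 1 + 1.192·K_p = 20.
K_p = (20 − 1)/1.192 = 15.9.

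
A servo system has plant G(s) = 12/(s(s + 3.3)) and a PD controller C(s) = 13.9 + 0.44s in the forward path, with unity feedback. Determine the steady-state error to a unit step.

The open loop C(s)G(s) has a pole at the origin (type 1), so the static position error constant is infinite and e_ss = 1/(1+∞) = 0.

0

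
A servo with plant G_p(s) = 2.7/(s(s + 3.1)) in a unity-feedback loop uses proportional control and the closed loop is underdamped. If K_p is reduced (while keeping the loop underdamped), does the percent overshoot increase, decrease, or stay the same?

decrease

ζ = 3.1/(2√(2.7K_p)) rises as K_p falls; higher damping means less overshoot.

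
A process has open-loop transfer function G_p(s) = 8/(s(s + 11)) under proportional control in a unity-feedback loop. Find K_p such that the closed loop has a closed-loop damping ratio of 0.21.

Closed-loop characteristic equation: s² + 11s + K_p·8 = 0.
So ω_n = √(8K_p) and 2ζω_n = 11, giving ζ = 11/(2√(8K_p)).
Setting ζ = 0.21: √(8K_p) = 11/(2·0.21) = 26.19, so K_p = 685.9/8 = 85.7.

K_p = 85.7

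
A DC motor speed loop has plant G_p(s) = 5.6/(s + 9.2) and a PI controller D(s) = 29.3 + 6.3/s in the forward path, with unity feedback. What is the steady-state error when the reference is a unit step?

The open loop D(s)G_p(s) has a pole at the origin (type 1), so the static position error constant is infinite and e_ss = 1/(1+∞) = 0.

0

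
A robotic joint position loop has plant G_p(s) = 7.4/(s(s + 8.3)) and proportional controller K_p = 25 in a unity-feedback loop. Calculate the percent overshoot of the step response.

36.5%

Closed-loop characteristic equation: s² + 8.3s + 185 = 0, so ω_n = 13.6 rad/s and ζ = 8.3/(2·13.6) = 0.3051.
%OS = 100·exp(−πζ/√(1−ζ²)) = 100·exp(−π·0.3051/√0.9069) = 36.5%.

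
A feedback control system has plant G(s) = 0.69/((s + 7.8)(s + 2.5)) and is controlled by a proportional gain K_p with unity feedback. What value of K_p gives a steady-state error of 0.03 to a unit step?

For a type-0 loop with proportional control, e_ss = 1/(1 + K_p·G(0)).
G(0) = 0.03538. Require 1/(1 + K_p·0.03538) = 0.03, so 1 + 0.03538·K_p = 33.33.
K_p = (33.33 − 1)/0.03538 = 914.

K_p = 914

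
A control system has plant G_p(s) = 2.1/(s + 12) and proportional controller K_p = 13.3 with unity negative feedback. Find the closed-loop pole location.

s = -39.93

Closed-loop transfer function: T(s) = K_p·G_p(s)/(1 + K_p·G_p(s)) = 27.93/(s + 12 + 27.93) = 27.93/(s + 39.93).
The closed-loop pole is at s = −39.93.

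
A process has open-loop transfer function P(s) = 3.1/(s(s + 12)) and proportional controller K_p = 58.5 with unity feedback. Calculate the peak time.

T_p = 0.261 s

Closed-loop characteristic equation: s² + 12s + 181.3 = 0, so ω_n = 13.47 rad/s and ζ = 12/(2·13.47) = 0.4455.
Damped frequency ω_d = ω_n√(1−ζ²) = 12.06 rad/s, so peak time T_p = π/ω_d = 0.261 s.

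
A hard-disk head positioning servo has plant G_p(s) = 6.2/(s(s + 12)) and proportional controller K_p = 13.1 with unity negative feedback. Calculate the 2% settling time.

T_s ≈ 0.667 s

Closed-loop characteristic equation: s² + 12s + 81.22 = 0, so ω_n = 9.012 rad/s and ζ = 12/(2·9.012) = 0.6658.
2% settling time T_s ≈ 4/(ζω_n) = 4/6 = 0.667 s.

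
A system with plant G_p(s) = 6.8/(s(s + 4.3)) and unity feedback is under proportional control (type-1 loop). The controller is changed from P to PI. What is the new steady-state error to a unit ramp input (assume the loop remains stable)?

The integrator raises the loop to type 2, so K_v → ∞ and e_ss to a ramp is zero.

0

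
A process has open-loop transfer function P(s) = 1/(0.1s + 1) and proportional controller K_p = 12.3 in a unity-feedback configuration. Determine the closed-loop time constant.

Closed loop: T(s) = K_p·P/(1+K_p·P) = 12.3/(0.1s + 1 + 12.3), with pole at s = −(1 + 12.3)/0.1 = −133.
Closed-loop time constant τ = 1/133 = 0.00752 s.

τ = 0.00752 s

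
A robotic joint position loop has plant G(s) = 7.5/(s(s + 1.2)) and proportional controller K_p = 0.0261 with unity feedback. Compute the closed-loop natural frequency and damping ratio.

1 + K_p·G(s) = 0 gives s² + 1.2s + 0.1958 = 0.
Matching s² + 2ζω_n s + ω_n²: ω_n = √0.1958 = 0.4424 rad/s and 2ζω_n = 1.2, so ζ = 1.2/(2·0.4424) = 1.36.

ω_n = 0.442 rad/s, ζ = 1.36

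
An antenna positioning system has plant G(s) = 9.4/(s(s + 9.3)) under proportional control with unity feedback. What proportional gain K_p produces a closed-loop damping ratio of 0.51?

Closed-loop characteristic equation: s² + 9.3s + K_p·9.4 = 0.
So ω_n = √(9.4K_p) and 2ζω_n = 9.3, giving ζ = 9.3/(2√(9.4K_p)).
Setting ζ = 0.51: √(9.4K_p) = 9.3/(2·0.51) = 9.118, so K_p = 83.13/9.4 = 8.84.

K_p = 8.84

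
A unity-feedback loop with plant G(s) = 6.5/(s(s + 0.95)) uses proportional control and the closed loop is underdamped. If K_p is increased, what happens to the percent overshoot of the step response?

Characteristic equation s² + 0.95s + K_p·6.5 = 0: raising K_p raises ω_n while 2ζω_n = 0.95 is fixed, so ζ falls and overshoot grows.

increase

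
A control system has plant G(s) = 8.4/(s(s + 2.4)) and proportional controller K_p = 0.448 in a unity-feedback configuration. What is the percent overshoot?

Closed-loop characteristic equation: s² + 2.4s + 3.763 = 0, so ω_n = 1.94 rad/s and ζ = 2.4/(2·1.94) = 0.6186.
%OS = 100·exp(−πζ/√(1−ζ²)) = 100·exp(−π·0.6186/√0.6173) = 8.43%.

8.43%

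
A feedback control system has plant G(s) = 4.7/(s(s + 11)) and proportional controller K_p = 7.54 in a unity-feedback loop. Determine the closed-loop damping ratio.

1 + K_p·G(s) = 0 gives s² + 11s + 35.44 = 0.
Matching s² + 2ζω_n s + ω_n²: ω_n = √35.44 = 5.953 rad/s and 2ζω_n = 11, so ζ = 11/(2·5.953) = 0.924.

ζ = 0.924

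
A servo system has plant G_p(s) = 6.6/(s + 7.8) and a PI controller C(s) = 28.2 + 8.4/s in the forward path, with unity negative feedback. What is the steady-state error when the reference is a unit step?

0

The open loop C(s)G_p(s) has a pole at the origin (type 1), so the static position error constant is infinite and e_ss = 1/(1+∞) = 0.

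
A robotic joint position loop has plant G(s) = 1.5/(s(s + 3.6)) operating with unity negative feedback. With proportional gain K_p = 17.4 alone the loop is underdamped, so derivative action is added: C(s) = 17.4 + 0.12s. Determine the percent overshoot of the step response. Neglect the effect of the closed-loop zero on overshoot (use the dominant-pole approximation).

28.6%

Forward path: (17.4 + 0.12s)·1.5/(s(s+3.6)). The closed-loop characteristic equation is s² + (3.6 + 1.5·0.12)s + 1.5·17.4 = 0.
That is s² + 3.78s + 26.1 = 0, so ω_n = 5.109 rad/s and ζ = 3.78/(2·5.109) = 0.3699.
%OS = 100·exp(−πζ/√(1−ζ²)) = 28.6%.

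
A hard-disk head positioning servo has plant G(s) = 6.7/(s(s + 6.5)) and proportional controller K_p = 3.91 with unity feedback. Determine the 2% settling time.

T_s ≈ 1.23 s

The closed-loop denominator s² + 6.5s + 26.2 gives ω_n = √26.2 = 5.118 and ζ = 6.5/(2ω_n) = 0.635.
2% settling time T_s ≈ 4/(ζω_n) = 4/3.25 = 1.23 s.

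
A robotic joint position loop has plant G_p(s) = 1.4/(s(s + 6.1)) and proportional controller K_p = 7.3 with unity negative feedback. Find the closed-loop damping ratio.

1 + K_p·G_p(s) = 0 gives s² + 6.1s + 10.22 = 0.
Matching s² + 2ζω_n s + ω_n²: ω_n = √10.22 = 3.197 rad/s and 2ζω_n = 6.1, so ζ = 6.1/(2·3.197) = 0.954.

ζ = 0.954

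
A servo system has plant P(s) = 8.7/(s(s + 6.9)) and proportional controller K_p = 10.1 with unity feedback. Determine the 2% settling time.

The closed-loop denominator s² + 6.9s + 87.87 gives ω_n = √87.87 = 9.374 and ζ = 6.9/(2ω_n) = 0.368.
2% settling time T_s ≈ 4/(ζω_n) = 4/3.45 = 1.16 s.

T_s ≈ 1.16 s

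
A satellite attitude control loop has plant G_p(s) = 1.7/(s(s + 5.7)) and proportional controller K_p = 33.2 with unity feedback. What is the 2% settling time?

From 1 + K_pG_p(s) = 0: s² + 5.7s + 56.44 = 0 ⇒ ω_n = 7.513, ζ = 0.3794.
2% settling time T_s ≈ 4/(ζω_n) = 4/2.85 = 1.4 s.

T_s ≈ 1.4 s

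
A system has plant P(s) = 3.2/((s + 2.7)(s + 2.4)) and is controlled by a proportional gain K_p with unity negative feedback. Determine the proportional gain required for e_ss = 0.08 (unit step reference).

K_p = 23.3

Steady-state error for a unit step on this type-0 loop is 1/(1 + K_p·P(0)).
P(0) = 0.4938. Require 1/(1 + K_p·0.4938) = 0.08, so 1 + 0.4938·K_p = 12.5.
K_p = (12.5 − 1)/0.4938 = 23.3.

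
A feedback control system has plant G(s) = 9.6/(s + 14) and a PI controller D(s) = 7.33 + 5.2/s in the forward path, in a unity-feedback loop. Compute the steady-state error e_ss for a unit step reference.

The open loop D(s)G(s) has a pole at the origin (type 1), so the static position error constant is infinite and e_ss = 1/(1+∞) = 0.

0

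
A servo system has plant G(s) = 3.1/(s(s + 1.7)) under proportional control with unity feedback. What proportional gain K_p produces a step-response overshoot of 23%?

From %OS = 100·exp(−πζ/√(1−ζ²)) = 23%, ζ = −ln(0.23)/√(π²+ln²(0.23)) = 0.4237.
Characteristic equation s² + 1.7s + 3.1K_p = 0 gives ζ = 1.7/(2√(3.1K_p)).
Setting ζ = 0.4237: √(3.1K_p) = 1.7/(2·0.4237) = 2.006, so K_p = 4.024/3.1 = 1.3.

K_p = 1.3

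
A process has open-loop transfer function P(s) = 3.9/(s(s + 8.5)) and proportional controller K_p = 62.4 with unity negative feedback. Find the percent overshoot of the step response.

41.1%

The closed-loop denominator s² + 8.5s + 243.4 gives ω_n = √243.4 = 15.6 and ζ = 8.5/(2ω_n) = 0.2724.
%OS = 100·exp(−πζ/√(1−ζ²)) = 100·exp(−π·0.2724/√0.9258) = 41.1%.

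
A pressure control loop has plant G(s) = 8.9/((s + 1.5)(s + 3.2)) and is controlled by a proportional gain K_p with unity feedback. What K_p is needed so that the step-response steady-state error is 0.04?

Steady-state error for a unit step on this type-0 loop is 1/(1 + K_p·G(0)).
G(0) = 1.854. Require 1/(1 + K_p·1.854) = 0.04, so 1 + 1.854·K_p = 25.
K_p = (25 − 1)/1.854 = 12.9.

K_p = 12.9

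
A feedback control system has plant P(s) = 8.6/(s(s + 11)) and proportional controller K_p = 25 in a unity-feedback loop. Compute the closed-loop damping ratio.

ζ = 0.375

With unity feedback the closed-loop characteristic equation is s² + 11s + 25·8.6 = s² + 11s + 215 = 0.
So ω_n² = 215 ⇒ ω_n = 14.66 rad/s, and ζ = 11/(2ω_n) = 0.375.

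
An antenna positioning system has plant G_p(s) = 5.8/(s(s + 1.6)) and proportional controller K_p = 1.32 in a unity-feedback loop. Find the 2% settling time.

T_s ≈ 5 s

From 1 + K_pG_p(s) = 0: s² + 1.6s + 7.656 = 0 ⇒ ω_n = 2.767, ζ = 0.2891.
2% settling time T_s ≈ 4/(ζω_n) = 4/0.8 = 5 s.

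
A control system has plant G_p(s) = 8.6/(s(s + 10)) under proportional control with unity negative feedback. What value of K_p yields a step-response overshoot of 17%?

From %OS = 100·exp(−πζ/√(1−ζ²)) = 17%, ζ = −ln(0.17)/√(π²+ln²(0.17)) = 0.4913.
Characteristic equation s² + 10s + 8.6K_p = 0 gives ζ = 10/(2√(8.6K_p)).
Setting ζ = 0.4913: √(8.6K_p) = 10/(2·0.4913) = 10.18, so K_p = 103.6/8.6 = 12.

K_p = 12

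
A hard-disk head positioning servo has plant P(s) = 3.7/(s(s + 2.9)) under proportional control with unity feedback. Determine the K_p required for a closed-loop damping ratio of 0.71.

Closed-loop characteristic equation: s² + 2.9s + K_p·3.7 = 0.
So ω_n = √(3.7K_p) and 2ζω_n = 2.9, giving ζ = 2.9/(2√(3.7K_p)).
Setting ζ = 0.71: √(3.7K_p) = 2.9/(2·0.71) = 2.042, so K_p = 4.171/3.7 = 1.13.

K_p = 1.13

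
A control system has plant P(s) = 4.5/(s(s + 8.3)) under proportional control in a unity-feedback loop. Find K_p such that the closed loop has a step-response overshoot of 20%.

K_p = 18.4

From %OS = 100·exp(−πζ/√(1−ζ²)) = 20%, ζ = −ln(0.2)/√(π²+ln²(0.2)) = 0.4559.
Characteristic equation s² + 8.3s + 4.5K_p = 0 gives ζ = 8.3/(2√(4.5K_p)).
Setting ζ = 0.4559: √(4.5K_p) = 8.3/(2·0.4559) = 9.102, so K_p = 82.84/4.5 = 18.4.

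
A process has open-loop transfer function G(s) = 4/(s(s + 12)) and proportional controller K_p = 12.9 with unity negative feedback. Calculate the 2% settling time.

Closed-loop characteristic equation: s² + 12s + 51.6 = 0, so ω_n = 7.183 rad/s and ζ = 12/(2·7.183) = 0.8353.
2% settling time T_s ≈ 4/(ζω_n) = 4/6 = 0.667 s.

T_s ≈ 0.667 s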